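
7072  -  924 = 6148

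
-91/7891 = -7/607= -  0.01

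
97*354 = 34338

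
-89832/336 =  -268 + 9/14 = -267.36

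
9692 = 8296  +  1396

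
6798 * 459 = 3120282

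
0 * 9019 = 0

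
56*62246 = 3485776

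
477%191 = 95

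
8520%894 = 474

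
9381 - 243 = 9138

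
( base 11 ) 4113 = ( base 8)12523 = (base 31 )5l3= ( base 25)8I9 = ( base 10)5459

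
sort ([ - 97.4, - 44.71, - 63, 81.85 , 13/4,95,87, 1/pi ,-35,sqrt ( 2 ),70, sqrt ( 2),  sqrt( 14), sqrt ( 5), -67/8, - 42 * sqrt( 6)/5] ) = [ - 97.4, - 63, - 44.71, - 35,-42 *sqrt(6 ) /5, - 67/8, 1/pi, sqrt ( 2), sqrt ( 2 ),sqrt( 5 ),13/4, sqrt(14),70,81.85,  87,  95] 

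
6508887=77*84531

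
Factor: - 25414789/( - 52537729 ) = 661^1* 38449^1*52537729^( - 1)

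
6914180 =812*8515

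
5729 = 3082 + 2647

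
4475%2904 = 1571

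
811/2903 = 811/2903 = 0.28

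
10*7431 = 74310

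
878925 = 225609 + 653316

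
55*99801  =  5489055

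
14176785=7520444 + 6656341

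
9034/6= 4517/3= 1505.67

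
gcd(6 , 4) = 2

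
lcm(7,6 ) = 42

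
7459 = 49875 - 42416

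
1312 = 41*32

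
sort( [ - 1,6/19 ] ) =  [ - 1,6/19]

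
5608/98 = 57 + 11/49 = 57.22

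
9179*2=18358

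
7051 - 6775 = 276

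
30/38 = 15/19 = 0.79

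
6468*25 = 161700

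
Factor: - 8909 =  - 59^1*151^1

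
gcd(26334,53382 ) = 42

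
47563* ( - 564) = -26825532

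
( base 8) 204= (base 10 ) 132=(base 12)B0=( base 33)40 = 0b10000100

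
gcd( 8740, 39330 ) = 4370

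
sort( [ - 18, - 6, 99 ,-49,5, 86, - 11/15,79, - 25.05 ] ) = [ -49, - 25.05,  -  18, - 6, - 11/15,5,79,86  ,  99] 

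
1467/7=209+ 4/7 = 209.57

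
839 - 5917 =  - 5078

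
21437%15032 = 6405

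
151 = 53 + 98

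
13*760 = 9880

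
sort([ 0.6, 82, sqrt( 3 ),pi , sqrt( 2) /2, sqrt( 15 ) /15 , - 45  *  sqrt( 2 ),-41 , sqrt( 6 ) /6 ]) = [ - 45*sqrt(2 ), - 41,  sqrt(15 ) /15,sqrt (6)/6, 0.6,sqrt( 2 ) /2,sqrt(3 ), pi, 82 ] 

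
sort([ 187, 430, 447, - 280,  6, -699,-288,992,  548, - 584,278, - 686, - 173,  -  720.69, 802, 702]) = [-720.69, - 699,-686,-584,-288, - 280, - 173 , 6, 187, 278 , 430, 447, 548,  702,802,992]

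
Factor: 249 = 3^1 * 83^1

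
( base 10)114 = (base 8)162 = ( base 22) 54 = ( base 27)46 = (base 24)4i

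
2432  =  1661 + 771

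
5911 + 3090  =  9001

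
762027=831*917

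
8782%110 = 92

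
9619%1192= 83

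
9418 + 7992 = 17410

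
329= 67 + 262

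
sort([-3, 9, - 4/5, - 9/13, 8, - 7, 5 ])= [ - 7, - 3, - 4/5,-9/13, 5,8,9 ] 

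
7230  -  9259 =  - 2029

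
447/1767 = 149/589= 0.25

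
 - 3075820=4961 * ( - 620 ) 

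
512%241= 30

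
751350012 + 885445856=1636795868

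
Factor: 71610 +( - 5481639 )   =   - 5410029= - 3^1*17^1*37^1 * 47^1*61^1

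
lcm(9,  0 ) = 0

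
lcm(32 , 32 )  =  32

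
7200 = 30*240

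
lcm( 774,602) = 5418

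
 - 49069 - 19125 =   -  68194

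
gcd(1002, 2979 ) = 3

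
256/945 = 256/945 = 0.27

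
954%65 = 44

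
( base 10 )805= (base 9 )1084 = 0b1100100101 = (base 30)qp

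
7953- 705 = 7248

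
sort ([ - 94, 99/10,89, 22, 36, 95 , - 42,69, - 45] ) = [ - 94, - 45, - 42, 99/10,22, 36, 69, 89,95]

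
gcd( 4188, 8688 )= 12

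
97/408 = 97/408= 0.24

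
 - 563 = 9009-9572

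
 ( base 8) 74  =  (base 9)66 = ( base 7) 114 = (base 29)22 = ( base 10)60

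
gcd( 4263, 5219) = 1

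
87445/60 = 17489/12 = 1457.42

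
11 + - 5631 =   -  5620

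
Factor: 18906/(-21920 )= -2^(-4)*3^1*5^(-1 )*23^1  =  - 69/80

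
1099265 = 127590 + 971675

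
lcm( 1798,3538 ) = 109678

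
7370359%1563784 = 1115223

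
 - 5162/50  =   - 2581/25 = - 103.24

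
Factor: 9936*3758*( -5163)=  - 192783776544 =-  2^5*3^4*23^1*1721^1*1879^1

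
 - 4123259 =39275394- 43398653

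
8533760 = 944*9040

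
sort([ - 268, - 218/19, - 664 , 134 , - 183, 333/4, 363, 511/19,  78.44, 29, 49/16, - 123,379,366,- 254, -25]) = [-664, - 268, - 254, - 183,-123, - 25, - 218/19,49/16, 511/19, 29, 78.44, 333/4, 134, 363, 366, 379]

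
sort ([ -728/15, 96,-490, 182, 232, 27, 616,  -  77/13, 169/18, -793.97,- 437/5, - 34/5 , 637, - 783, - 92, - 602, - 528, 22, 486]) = [ - 793.97, - 783, - 602 , - 528,  -  490 , - 92,- 437/5 , - 728/15,-34/5,  -  77/13,169/18, 22, 27, 96, 182, 232, 486, 616, 637 ]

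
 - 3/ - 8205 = 1/2735 = 0.00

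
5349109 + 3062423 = 8411532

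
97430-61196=36234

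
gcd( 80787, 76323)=3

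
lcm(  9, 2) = 18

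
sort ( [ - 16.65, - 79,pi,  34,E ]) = [  -  79, - 16.65,E, pi,34 ] 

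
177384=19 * 9336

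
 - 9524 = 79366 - 88890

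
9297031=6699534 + 2597497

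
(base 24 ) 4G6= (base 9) 3623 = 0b101010000110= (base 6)20250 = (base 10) 2694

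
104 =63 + 41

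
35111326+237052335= 272163661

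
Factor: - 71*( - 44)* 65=203060 = 2^2*5^1*11^1*13^1 * 71^1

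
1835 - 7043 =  - 5208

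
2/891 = 2/891 =0.00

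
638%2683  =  638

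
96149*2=192298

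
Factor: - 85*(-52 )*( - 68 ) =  - 300560 = - 2^4*5^1*13^1*17^2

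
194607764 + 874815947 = 1069423711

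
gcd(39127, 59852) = 1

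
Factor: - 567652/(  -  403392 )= 2^(  -  4 )*3^( - 1 )*11^( - 1)*743^1 = 743/528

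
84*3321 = 278964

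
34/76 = 17/38 = 0.45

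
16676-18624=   -  1948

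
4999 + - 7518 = -2519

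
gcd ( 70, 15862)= 14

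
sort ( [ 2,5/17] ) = [5/17 , 2 ] 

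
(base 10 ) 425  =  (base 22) j7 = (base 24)hh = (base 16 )1A9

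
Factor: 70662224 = 2^4*293^1*15073^1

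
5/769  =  5/769 = 0.01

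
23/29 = 23/29=0.79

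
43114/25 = 43114/25 = 1724.56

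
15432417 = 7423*2079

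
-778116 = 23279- 801395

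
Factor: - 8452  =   - 2^2*2113^1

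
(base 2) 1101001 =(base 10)105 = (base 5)410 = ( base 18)5f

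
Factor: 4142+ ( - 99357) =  - 5^1*137^1*139^1= - 95215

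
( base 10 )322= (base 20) g2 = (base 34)9g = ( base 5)2242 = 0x142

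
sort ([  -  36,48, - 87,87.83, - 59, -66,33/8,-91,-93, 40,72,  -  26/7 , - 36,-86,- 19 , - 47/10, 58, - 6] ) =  [-93,  -  91, - 87, - 86, - 66, - 59, - 36,  -  36,-19,-6, - 47/10, - 26/7,33/8,40,48,  58,72,87.83] 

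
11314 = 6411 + 4903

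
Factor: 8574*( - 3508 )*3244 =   -  97571708448 = - 2^5 * 3^1*811^1*877^1*1429^1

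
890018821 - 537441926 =352576895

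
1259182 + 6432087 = 7691269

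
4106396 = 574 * 7154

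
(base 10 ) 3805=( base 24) 6ed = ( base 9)5187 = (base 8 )7335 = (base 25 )625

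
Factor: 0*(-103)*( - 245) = 0 = 0^1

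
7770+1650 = 9420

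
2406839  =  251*9589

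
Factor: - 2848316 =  - 2^2*17^1*41887^1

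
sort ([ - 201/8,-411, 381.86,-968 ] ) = [ - 968,-411,-201/8, 381.86]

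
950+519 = 1469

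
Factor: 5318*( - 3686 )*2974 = - 58296788152  =  - 2^3*19^1 * 97^1*1487^1*2659^1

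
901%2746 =901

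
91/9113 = 7/701 = 0.01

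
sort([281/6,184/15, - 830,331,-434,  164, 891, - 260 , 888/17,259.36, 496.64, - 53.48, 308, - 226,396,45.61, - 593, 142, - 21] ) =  [ - 830, - 593,- 434,-260,-226, - 53.48, - 21 , 184/15,45.61,281/6,888/17, 142,164,259.36 , 308,331,396,496.64,  891]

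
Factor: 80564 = 2^2*11^1* 1831^1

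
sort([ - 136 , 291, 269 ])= [ - 136, 269,291]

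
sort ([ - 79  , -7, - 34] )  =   [ - 79, - 34,-7 ] 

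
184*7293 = 1341912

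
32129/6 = 32129/6 = 5354.83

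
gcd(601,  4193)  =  1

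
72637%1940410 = 72637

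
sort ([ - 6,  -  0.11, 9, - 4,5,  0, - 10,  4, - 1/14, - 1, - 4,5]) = [ - 10, - 6, - 4 ,  -  4, - 1, - 0.11,  -  1/14, 0,4,5, 5, 9]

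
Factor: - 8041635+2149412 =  - 19^1*310117^1 = - 5892223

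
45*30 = 1350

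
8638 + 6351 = 14989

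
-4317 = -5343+1026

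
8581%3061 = 2459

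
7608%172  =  40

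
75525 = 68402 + 7123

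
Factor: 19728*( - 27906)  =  -550529568 = -2^5*3^3*137^1*4651^1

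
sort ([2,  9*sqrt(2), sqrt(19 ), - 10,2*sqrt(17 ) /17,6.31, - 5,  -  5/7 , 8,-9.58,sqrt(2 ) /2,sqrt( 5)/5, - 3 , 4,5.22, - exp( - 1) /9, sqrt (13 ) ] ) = [ - 10, - 9.58, - 5,-3, - 5/7, - exp ( - 1)/9,sqrt( 5)/5, 2 * sqrt(17)/17,sqrt( 2 )/2,2, sqrt ( 13),4,sqrt( 19)  ,  5.22 , 6.31,  8,9*sqrt(2)] 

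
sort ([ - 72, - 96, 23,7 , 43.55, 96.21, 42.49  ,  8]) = [ - 96, - 72, 7, 8,23 , 42.49, 43.55, 96.21 ] 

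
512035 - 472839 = 39196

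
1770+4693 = 6463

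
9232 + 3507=12739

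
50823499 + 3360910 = 54184409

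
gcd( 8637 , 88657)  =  1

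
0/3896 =0 =0.00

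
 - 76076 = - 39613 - 36463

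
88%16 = 8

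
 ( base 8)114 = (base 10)76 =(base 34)28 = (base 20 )3G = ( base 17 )48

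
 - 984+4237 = 3253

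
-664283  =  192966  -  857249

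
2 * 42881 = 85762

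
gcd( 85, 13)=1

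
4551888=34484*132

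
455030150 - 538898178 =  - 83868028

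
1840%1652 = 188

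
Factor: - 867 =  - 3^1*17^2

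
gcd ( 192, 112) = 16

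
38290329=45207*847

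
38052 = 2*19026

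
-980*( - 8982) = 8802360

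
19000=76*250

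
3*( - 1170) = -3510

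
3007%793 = 628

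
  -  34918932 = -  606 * 57622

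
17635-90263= - 72628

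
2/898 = 1/449 = 0.00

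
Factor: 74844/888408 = 77/914=2^(-1) * 7^1*11^1*457^( - 1)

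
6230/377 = 16 + 198/377=16.53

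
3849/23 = 167+8/23= 167.35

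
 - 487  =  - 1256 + 769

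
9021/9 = 3007/3 = 1002.33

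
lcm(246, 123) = 246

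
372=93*4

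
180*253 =45540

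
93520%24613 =19681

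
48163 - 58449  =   - 10286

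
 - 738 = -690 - 48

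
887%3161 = 887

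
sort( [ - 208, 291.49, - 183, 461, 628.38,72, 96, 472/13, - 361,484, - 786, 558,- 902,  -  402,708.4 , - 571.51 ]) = [ -902, - 786 , - 571.51, - 402,-361, - 208, - 183, 472/13, 72, 96,  291.49,461, 484, 558,628.38,708.4] 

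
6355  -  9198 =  - 2843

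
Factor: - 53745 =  - 3^1*5^1*3583^1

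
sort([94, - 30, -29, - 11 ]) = [ - 30, - 29, - 11,94]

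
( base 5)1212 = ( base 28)6e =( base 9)222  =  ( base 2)10110110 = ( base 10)182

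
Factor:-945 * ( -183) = 172935 = 3^4*5^1 * 7^1*61^1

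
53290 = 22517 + 30773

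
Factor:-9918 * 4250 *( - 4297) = 181124995500= 2^2 * 3^2*5^3*17^1*19^1 *29^1*4297^1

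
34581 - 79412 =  - 44831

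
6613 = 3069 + 3544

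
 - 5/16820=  - 1 + 3363/3364 = - 0.00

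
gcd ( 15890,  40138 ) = 14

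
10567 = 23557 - 12990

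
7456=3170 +4286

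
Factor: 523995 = 3^1*5^1*181^1*193^1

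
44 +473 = 517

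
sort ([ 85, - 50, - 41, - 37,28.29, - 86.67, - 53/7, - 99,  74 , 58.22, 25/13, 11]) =[ - 99, - 86.67,-50, - 41, - 37, - 53/7,25/13, 11, 28.29, 58.22,74, 85]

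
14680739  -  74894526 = - 60213787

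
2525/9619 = 2525/9619 =0.26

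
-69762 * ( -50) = 3488100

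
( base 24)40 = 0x60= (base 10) 96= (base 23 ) 44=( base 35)2q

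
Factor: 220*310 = 68200 = 2^3*5^2*11^1 * 31^1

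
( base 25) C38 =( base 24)D3N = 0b1110110011111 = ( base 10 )7583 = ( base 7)31052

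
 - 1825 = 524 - 2349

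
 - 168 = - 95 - 73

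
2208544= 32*69017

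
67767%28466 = 10835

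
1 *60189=60189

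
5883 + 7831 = 13714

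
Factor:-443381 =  - 29^1*15289^1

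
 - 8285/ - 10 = 1657/2 = 828.50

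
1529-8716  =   - 7187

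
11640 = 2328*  5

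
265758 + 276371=542129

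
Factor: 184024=2^3 * 23003^1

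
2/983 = 2/983= 0.00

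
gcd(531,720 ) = 9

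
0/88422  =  0  =  0.00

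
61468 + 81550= 143018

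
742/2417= 742/2417 = 0.31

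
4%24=4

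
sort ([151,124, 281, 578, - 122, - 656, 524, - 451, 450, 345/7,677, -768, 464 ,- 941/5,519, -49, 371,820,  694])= [-768, - 656, - 451,  -  941/5  , - 122, - 49,345/7,  124,151,281, 371, 450,464,  519, 524,578, 677,694, 820] 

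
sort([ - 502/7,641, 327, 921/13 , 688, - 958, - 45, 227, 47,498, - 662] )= [ - 958, - 662,  -  502/7, - 45, 47, 921/13,227,327, 498, 641 , 688]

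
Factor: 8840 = 2^3*5^1*13^1*17^1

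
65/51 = 1 + 14/51 = 1.27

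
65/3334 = 65/3334 = 0.02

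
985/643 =1 + 342/643 = 1.53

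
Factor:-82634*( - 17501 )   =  2^1*11^1*37^1*43^1*79^1*523^1 = 1446177634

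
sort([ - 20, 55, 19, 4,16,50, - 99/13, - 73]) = [ - 73,  -  20, - 99/13, 4, 16,19, 50,55 ]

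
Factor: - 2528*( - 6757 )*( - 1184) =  - 20224728064 = -2^10*29^1* 37^1*79^1* 233^1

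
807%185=67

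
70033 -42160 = 27873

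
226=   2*113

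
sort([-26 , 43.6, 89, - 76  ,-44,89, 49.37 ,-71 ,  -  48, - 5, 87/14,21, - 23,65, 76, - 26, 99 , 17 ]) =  [-76,-71,-48,- 44 ,-26,  -  26 ,-23 , - 5 , 87/14,17 , 21 , 43.6, 49.37,65,76, 89,89,  99 ] 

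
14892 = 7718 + 7174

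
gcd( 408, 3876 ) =204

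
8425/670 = 12 + 77/134 = 12.57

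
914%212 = 66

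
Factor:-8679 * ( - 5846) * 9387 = 476272292958 = 2^1*3^3*7^1 * 11^1*37^1*79^1*149^1 * 263^1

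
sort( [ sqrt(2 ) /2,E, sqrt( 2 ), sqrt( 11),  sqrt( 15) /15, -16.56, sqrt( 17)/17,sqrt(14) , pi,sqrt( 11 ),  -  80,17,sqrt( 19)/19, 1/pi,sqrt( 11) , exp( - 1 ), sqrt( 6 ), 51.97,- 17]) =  [ - 80 , - 17, - 16.56,sqrt( 19) /19,sqrt( 17)/17 , sqrt (15) /15,1/pi , exp( -1) , sqrt(2) /2, sqrt( 2),sqrt (6), E, pi , sqrt( 11 ),sqrt( 11 ), sqrt(11 ), sqrt( 14 ),  17, 51.97 ]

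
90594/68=45297/34= 1332.26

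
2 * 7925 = 15850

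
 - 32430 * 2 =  - 64860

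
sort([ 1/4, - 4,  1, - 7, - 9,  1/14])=[ - 9, - 7,- 4,1/14,1/4,1 ]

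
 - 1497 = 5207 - 6704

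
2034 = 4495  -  2461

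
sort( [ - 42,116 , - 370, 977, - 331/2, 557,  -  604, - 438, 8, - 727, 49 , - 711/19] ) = [ - 727,-604, - 438, - 370,-331/2, - 42,- 711/19,  8, 49,116,557, 977]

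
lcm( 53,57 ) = 3021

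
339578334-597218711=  - 257640377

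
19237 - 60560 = - 41323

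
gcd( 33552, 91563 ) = 3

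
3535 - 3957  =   - 422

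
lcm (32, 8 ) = 32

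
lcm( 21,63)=63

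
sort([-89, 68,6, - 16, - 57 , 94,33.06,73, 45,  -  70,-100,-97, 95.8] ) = [-100,  -  97, - 89, - 70, - 57, - 16, 6, 33.06, 45,68, 73,94, 95.8] 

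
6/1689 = 2/563 = 0.00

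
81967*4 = 327868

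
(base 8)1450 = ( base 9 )1087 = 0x328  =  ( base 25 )178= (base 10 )808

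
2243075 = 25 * 89723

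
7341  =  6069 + 1272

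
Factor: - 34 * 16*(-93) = 50592 = 2^5 * 3^1*17^1*31^1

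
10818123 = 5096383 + 5721740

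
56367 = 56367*1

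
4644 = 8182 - 3538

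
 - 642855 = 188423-831278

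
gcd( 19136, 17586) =2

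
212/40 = 53/10= 5.30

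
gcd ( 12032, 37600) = 1504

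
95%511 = 95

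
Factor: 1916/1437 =2^2 * 3^( - 1)= 4/3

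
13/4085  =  13/4085 = 0.00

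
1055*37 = 39035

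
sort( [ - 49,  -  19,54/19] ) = [- 49,  -  19,54/19]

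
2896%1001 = 894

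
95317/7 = 13616 + 5/7 =13616.71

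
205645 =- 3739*(-55 )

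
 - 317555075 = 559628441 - 877183516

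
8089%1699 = 1293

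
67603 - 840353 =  - 772750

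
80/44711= 80/44711=0.00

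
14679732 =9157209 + 5522523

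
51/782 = 3/46 = 0.07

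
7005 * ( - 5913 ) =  - 41420565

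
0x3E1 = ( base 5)12433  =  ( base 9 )1323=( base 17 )377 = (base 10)993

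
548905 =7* 78415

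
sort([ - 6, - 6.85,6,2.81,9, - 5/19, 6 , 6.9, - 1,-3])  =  [ - 6.85, - 6, - 3, - 1, - 5/19,2.81, 6, 6,6.9, 9]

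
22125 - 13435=8690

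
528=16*33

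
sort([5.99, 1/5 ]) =[1/5, 5.99 ]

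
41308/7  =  41308/7 = 5901.14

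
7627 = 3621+4006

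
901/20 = 45+1/20=   45.05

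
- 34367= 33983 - 68350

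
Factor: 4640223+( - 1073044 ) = 7^1*  11^1 *46327^1  =  3567179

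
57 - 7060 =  -7003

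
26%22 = 4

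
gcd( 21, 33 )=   3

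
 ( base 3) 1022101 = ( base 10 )955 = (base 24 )1FJ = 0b1110111011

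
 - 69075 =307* ( - 225) 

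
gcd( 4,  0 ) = 4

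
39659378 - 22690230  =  16969148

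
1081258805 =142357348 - - 938901457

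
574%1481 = 574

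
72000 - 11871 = 60129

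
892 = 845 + 47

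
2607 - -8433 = 11040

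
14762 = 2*7381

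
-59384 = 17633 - 77017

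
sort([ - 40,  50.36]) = [ - 40,  50.36 ] 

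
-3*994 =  - 2982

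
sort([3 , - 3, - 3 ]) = [  -  3, - 3,3 ] 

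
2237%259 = 165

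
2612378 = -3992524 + 6604902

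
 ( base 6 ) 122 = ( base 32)1i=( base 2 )110010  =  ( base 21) 28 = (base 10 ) 50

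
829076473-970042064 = -140965591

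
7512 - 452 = 7060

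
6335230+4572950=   10908180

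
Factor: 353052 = 2^2*3^3*7^1*467^1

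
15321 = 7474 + 7847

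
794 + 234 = 1028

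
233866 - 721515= - 487649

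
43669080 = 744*58695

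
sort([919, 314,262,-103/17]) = [ - 103/17,262, 314,  919]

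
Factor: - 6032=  - 2^4 * 13^1*29^1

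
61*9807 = 598227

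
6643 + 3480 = 10123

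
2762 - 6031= - 3269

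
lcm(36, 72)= 72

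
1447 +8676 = 10123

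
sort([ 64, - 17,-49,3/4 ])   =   [ -49, - 17, 3/4,  64 ] 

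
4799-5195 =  - 396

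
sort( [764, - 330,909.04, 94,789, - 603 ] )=[  -  603 ,-330, 94,764,789,  909.04] 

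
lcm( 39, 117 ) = 117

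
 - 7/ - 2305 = 7/2305 = 0.00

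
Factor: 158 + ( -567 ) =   -  409= - 409^1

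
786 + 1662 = 2448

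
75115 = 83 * 905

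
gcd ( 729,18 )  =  9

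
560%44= 32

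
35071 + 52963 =88034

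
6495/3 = 2165 = 2165.00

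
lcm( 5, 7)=35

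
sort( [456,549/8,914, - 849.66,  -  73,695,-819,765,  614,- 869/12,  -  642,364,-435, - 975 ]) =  [ - 975,-849.66,  -  819, - 642, - 435,-73,-869/12 , 549/8,364,456,614,695, 765,914]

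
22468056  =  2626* 8556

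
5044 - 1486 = 3558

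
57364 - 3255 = 54109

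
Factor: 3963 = 3^1*1321^1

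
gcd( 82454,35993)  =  1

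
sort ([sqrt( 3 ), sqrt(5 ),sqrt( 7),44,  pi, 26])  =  [ sqrt( 3 ), sqrt(5 ), sqrt(7),pi,26,44] 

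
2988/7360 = 747/1840 = 0.41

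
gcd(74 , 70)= 2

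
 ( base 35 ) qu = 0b1110101100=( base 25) 1CF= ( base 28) 15g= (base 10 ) 940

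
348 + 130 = 478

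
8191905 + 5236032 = 13427937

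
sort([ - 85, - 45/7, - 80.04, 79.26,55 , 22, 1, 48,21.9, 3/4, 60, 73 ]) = [ - 85, - 80.04, - 45/7,3/4,1,21.9, 22, 48,55, 60,73, 79.26]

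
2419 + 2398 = 4817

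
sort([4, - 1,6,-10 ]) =[ - 10, - 1,  4,6 ] 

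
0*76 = 0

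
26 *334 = 8684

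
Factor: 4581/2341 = 3^2*509^1*2341^ ( - 1 ) 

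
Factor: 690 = 2^1*3^1*5^1*23^1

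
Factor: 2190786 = 2^1*3^1*13^1* 28087^1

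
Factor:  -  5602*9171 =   -  51375942 = - 2^1 * 3^2*1019^1*2801^1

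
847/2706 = 77/246= 0.31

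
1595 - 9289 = -7694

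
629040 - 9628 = 619412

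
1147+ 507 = 1654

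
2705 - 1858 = 847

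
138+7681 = 7819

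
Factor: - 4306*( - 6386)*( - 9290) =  - 2^3 *5^1*31^1*103^1 * 929^1*2153^1= -255457497640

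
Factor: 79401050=2^1*5^2*17^1 *109^1*857^1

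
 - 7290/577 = -7290/577 = - 12.63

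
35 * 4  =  140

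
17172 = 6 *2862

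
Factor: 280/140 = 2 = 2^1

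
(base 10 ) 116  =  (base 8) 164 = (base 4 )1310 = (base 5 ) 431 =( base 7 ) 224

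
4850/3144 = 1 + 853/1572  =  1.54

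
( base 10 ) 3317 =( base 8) 6365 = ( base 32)37l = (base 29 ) 3rb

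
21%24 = 21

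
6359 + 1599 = 7958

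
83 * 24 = 1992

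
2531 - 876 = 1655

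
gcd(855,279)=9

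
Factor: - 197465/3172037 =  - 5^1*11^( - 1) * 73^1 * 457^( - 1)*541^1 * 631^( - 1) 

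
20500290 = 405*50618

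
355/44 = 355/44 = 8.07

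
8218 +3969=12187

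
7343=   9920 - 2577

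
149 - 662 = - 513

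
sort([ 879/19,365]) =[ 879/19,365] 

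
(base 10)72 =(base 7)132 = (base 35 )22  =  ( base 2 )1001000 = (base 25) 2m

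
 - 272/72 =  - 4  +  2/9 = -3.78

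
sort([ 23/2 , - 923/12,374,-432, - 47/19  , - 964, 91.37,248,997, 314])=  [ - 964, - 432,-923/12, - 47/19,23/2, 91.37,248,314,374, 997 ] 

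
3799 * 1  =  3799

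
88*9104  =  801152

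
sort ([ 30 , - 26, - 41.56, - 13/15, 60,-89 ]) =[ - 89, - 41.56, - 26, - 13/15,30,  60 ] 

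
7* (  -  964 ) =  - 6748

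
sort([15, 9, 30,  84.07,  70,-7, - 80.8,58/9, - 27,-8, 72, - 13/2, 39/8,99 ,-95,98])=[-95,-80.8, - 27, - 8,-7,  -  13/2 , 39/8,  58/9, 9,15,  30, 70, 72,84.07, 98 , 99]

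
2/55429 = 2/55429 = 0.00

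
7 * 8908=62356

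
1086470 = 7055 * 154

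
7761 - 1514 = 6247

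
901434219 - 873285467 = 28148752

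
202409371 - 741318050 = -538908679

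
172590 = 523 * 330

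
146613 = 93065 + 53548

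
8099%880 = 179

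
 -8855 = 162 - 9017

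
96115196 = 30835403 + 65279793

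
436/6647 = 436/6647 = 0.07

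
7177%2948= 1281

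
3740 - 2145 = 1595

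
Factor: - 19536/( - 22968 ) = 74/87 = 2^1 * 3^(  -  1) *29^ (  -  1 )*37^1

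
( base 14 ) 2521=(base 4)1211201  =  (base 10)6497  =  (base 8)14541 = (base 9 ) 8818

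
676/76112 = 169/19028 = 0.01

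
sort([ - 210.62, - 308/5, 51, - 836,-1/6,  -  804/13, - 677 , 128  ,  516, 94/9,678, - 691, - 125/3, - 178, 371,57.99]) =[ - 836,-691, - 677, - 210.62, - 178, - 804/13, - 308/5, - 125/3,-1/6,94/9,51,57.99, 128,371, 516 , 678 ]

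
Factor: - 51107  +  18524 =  - 32583 = - 3^1*10861^1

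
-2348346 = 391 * ( - 6006)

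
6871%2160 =391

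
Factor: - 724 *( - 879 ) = 636396 = 2^2*3^1*181^1*293^1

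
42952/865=42952/865= 49.66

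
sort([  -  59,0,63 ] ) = [-59 , 0,63] 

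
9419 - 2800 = 6619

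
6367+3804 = 10171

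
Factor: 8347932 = 2^2 * 3^2*67^1*3461^1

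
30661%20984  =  9677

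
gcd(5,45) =5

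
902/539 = 1  +  33/49 = 1.67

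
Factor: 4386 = 2^1*3^1*17^1*43^1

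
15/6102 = 5/2034 =0.00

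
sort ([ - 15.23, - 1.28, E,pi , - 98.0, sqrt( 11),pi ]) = [ - 98.0, - 15.23,-1.28,E,pi, pi,sqrt( 11 )]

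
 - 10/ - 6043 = 10/6043 = 0.00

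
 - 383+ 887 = 504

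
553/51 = 553/51 = 10.84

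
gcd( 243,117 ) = 9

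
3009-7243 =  - 4234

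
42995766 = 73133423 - 30137657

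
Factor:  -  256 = -2^8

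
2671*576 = 1538496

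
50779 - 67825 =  - 17046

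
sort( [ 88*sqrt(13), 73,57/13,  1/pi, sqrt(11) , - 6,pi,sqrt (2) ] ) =[ - 6,  1/pi, sqrt( 2 ) , pi, sqrt(11 ),57/13, 73,88 * sqrt(13)]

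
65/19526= 5/1502  =  0.00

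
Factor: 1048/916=2^1*  131^1*229^( - 1)  =  262/229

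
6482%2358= 1766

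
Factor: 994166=2^1*179^1*2777^1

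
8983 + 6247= 15230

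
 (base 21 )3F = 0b1001110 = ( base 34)2a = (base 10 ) 78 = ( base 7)141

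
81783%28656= 24471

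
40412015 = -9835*(-4109) 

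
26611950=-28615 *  ( - 930 ) 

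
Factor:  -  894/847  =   - 2^1*3^1*7^( - 1)*11^( - 2) * 149^1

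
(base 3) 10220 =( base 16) 69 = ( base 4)1221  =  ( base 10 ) 105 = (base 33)36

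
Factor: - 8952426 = - 2^1*3^2*7^1*227^1 * 313^1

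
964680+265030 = 1229710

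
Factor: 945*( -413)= - 3^3* 5^1*7^2* 59^1 = - 390285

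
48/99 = 16/33 = 0.48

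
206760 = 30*6892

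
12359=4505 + 7854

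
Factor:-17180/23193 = - 20/27 = - 2^2*3^(-3)*5^1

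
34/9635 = 34/9635 = 0.00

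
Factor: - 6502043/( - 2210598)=2^( - 1)*3^( - 3)*13^( - 1) * 47^( - 1)*67^( - 1 ) * 1777^1 * 3659^1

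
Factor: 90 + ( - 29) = 61^1 = 61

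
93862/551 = 170 + 192/551 = 170.35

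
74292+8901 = 83193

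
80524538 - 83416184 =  - 2891646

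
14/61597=14/61597=0.00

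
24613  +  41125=65738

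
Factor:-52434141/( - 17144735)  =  3^1*5^ ( - 1)*3428947^( - 1)*17478047^1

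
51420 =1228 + 50192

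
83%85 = 83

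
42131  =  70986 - 28855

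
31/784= 31/784 =0.04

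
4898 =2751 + 2147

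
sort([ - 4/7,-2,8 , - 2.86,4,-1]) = [ - 2.86, - 2, - 1, - 4/7,4,8 ] 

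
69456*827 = 57440112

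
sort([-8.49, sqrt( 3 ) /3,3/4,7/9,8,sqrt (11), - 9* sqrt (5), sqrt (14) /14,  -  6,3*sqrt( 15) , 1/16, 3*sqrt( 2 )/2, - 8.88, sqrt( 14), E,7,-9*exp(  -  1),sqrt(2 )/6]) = [ - 9*sqrt(5 ), - 8.88, - 8.49, - 6, - 9*exp(-1 ),1/16, sqrt(  2 )/6, sqrt( 14 ) /14, sqrt( 3)/3, 3/4, 7/9, 3*sqrt(2) /2, E, sqrt( 11),sqrt( 14), 7 , 8,3*sqrt( 15 )]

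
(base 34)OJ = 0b1101000011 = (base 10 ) 835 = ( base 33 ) PA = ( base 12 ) 597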